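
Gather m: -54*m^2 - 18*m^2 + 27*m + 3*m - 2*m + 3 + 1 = -72*m^2 + 28*m + 4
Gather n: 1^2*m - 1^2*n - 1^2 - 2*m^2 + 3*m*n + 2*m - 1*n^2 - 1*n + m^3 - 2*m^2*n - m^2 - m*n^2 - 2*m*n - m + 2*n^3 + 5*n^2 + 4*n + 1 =m^3 - 3*m^2 + 2*m + 2*n^3 + n^2*(4 - m) + n*(-2*m^2 + m + 2)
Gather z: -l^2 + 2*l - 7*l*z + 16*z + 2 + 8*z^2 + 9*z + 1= -l^2 + 2*l + 8*z^2 + z*(25 - 7*l) + 3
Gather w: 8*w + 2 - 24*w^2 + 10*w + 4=-24*w^2 + 18*w + 6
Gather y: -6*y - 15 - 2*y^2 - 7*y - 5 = -2*y^2 - 13*y - 20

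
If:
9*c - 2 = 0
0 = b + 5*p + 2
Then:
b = -5*p - 2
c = 2/9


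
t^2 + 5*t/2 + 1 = (t + 1/2)*(t + 2)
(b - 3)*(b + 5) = b^2 + 2*b - 15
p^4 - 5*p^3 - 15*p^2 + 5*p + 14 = (p - 7)*(p - 1)*(p + 1)*(p + 2)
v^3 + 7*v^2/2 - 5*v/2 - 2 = (v - 1)*(v + 1/2)*(v + 4)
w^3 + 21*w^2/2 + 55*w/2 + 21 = (w + 3/2)*(w + 2)*(w + 7)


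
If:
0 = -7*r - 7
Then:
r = -1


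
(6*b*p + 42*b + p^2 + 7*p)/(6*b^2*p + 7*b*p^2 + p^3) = (p + 7)/(p*(b + p))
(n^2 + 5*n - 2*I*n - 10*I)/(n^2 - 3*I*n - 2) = (n + 5)/(n - I)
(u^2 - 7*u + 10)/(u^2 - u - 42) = (-u^2 + 7*u - 10)/(-u^2 + u + 42)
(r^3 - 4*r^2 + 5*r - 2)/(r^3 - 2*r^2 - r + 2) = (r - 1)/(r + 1)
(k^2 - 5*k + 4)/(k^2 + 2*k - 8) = (k^2 - 5*k + 4)/(k^2 + 2*k - 8)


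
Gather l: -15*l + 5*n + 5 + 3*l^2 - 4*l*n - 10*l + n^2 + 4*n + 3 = 3*l^2 + l*(-4*n - 25) + n^2 + 9*n + 8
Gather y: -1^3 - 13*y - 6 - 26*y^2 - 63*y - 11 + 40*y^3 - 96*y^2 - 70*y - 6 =40*y^3 - 122*y^2 - 146*y - 24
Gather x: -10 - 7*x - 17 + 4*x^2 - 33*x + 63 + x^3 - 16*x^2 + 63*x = x^3 - 12*x^2 + 23*x + 36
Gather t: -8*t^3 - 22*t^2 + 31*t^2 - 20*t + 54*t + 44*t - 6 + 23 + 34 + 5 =-8*t^3 + 9*t^2 + 78*t + 56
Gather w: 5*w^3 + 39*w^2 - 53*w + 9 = 5*w^3 + 39*w^2 - 53*w + 9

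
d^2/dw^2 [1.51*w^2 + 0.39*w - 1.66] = 3.02000000000000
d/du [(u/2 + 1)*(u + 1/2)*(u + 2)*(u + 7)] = 2*u^3 + 69*u^2/4 + 75*u/2 + 22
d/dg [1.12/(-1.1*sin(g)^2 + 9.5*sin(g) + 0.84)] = (2.464*sin(g) - 10.64)*cos(g)/(-1.1*sin(g)^2 + 9.5*sin(g) + 0.84)^2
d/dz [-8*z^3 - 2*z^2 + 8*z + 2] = -24*z^2 - 4*z + 8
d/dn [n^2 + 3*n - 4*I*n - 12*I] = 2*n + 3 - 4*I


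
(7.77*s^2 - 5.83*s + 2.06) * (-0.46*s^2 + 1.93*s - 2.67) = -3.5742*s^4 + 17.6779*s^3 - 32.9454*s^2 + 19.5419*s - 5.5002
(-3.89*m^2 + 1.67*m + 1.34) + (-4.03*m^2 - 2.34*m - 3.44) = -7.92*m^2 - 0.67*m - 2.1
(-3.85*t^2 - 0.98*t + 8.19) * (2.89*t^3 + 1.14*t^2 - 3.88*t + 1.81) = -11.1265*t^5 - 7.2212*t^4 + 37.4899*t^3 + 6.1705*t^2 - 33.551*t + 14.8239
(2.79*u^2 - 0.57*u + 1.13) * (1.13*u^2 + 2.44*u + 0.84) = 3.1527*u^4 + 6.1635*u^3 + 2.2297*u^2 + 2.2784*u + 0.9492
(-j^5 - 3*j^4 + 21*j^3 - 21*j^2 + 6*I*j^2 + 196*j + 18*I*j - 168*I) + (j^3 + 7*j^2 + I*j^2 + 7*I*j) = -j^5 - 3*j^4 + 22*j^3 - 14*j^2 + 7*I*j^2 + 196*j + 25*I*j - 168*I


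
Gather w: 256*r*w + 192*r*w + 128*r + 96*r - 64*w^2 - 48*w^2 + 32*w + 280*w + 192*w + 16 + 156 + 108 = 224*r - 112*w^2 + w*(448*r + 504) + 280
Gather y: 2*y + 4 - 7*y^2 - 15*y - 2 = -7*y^2 - 13*y + 2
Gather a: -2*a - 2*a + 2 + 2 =4 - 4*a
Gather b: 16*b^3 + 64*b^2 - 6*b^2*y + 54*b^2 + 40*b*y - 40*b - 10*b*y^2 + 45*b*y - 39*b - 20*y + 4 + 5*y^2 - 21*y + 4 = 16*b^3 + b^2*(118 - 6*y) + b*(-10*y^2 + 85*y - 79) + 5*y^2 - 41*y + 8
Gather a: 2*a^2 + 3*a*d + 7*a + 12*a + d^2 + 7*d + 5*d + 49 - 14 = 2*a^2 + a*(3*d + 19) + d^2 + 12*d + 35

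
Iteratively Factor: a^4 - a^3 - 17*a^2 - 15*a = (a - 5)*(a^3 + 4*a^2 + 3*a) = (a - 5)*(a + 1)*(a^2 + 3*a) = (a - 5)*(a + 1)*(a + 3)*(a)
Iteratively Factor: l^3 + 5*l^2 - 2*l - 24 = (l + 4)*(l^2 + l - 6) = (l - 2)*(l + 4)*(l + 3)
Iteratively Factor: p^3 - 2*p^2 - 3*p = (p + 1)*(p^2 - 3*p) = (p - 3)*(p + 1)*(p)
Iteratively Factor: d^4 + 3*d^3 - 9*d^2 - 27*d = (d + 3)*(d^3 - 9*d) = (d + 3)^2*(d^2 - 3*d) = (d - 3)*(d + 3)^2*(d)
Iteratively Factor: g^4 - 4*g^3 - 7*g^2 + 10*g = (g + 2)*(g^3 - 6*g^2 + 5*g) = g*(g + 2)*(g^2 - 6*g + 5) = g*(g - 5)*(g + 2)*(g - 1)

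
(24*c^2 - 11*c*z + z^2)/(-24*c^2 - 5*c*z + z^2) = (-3*c + z)/(3*c + z)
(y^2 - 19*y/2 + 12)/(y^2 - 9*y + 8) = (y - 3/2)/(y - 1)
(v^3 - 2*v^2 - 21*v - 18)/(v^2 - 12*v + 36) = (v^2 + 4*v + 3)/(v - 6)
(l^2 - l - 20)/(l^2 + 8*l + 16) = (l - 5)/(l + 4)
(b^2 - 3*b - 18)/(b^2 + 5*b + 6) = (b - 6)/(b + 2)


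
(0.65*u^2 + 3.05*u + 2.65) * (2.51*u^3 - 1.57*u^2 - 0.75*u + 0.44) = 1.6315*u^5 + 6.635*u^4 + 1.3755*u^3 - 6.162*u^2 - 0.6455*u + 1.166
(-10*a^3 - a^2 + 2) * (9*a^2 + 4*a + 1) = -90*a^5 - 49*a^4 - 14*a^3 + 17*a^2 + 8*a + 2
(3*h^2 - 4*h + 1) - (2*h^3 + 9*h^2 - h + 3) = -2*h^3 - 6*h^2 - 3*h - 2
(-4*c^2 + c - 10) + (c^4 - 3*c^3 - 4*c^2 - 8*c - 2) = c^4 - 3*c^3 - 8*c^2 - 7*c - 12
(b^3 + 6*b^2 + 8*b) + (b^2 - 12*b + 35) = b^3 + 7*b^2 - 4*b + 35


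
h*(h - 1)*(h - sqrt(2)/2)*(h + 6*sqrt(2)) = h^4 - h^3 + 11*sqrt(2)*h^3/2 - 11*sqrt(2)*h^2/2 - 6*h^2 + 6*h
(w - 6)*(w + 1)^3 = w^4 - 3*w^3 - 15*w^2 - 17*w - 6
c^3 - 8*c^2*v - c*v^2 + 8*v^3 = (c - 8*v)*(c - v)*(c + v)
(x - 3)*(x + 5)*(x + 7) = x^3 + 9*x^2 - x - 105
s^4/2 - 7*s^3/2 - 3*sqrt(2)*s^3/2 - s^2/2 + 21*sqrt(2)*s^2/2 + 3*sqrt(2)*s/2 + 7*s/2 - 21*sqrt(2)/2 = (s/2 + 1/2)*(s - 7)*(s - 1)*(s - 3*sqrt(2))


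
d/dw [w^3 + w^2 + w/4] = 3*w^2 + 2*w + 1/4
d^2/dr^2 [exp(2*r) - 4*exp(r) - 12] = 4*(exp(r) - 1)*exp(r)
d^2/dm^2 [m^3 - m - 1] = 6*m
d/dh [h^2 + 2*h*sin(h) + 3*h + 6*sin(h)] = 2*h*cos(h) + 2*h + 2*sin(h) + 6*cos(h) + 3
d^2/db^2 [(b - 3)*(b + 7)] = 2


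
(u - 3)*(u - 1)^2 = u^3 - 5*u^2 + 7*u - 3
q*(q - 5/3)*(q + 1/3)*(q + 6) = q^4 + 14*q^3/3 - 77*q^2/9 - 10*q/3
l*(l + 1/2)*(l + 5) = l^3 + 11*l^2/2 + 5*l/2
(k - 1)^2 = k^2 - 2*k + 1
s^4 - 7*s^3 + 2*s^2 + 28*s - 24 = (s - 6)*(s - 2)*(s - 1)*(s + 2)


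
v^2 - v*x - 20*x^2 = (v - 5*x)*(v + 4*x)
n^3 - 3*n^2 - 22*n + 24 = (n - 6)*(n - 1)*(n + 4)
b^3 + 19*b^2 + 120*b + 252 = (b + 6)^2*(b + 7)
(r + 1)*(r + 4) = r^2 + 5*r + 4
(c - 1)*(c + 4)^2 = c^3 + 7*c^2 + 8*c - 16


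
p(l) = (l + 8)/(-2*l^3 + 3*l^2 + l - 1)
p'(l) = (l + 8)*(6*l^2 - 6*l - 1)/(-2*l^3 + 3*l^2 + l - 1)^2 + 1/(-2*l^3 + 3*l^2 + l - 1)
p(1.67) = -34.76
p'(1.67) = 710.12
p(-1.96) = 0.26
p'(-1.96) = 0.41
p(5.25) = -0.07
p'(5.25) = 0.04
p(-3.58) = 0.04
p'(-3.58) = 0.04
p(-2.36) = 0.14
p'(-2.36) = 0.19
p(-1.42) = 0.70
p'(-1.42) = 1.58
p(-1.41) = 0.72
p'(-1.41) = 1.63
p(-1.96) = 0.26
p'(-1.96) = 0.41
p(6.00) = -0.04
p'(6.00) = 0.02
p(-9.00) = 0.00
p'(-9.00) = 0.00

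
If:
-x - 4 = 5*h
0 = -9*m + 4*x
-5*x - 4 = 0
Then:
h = -16/25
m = -16/45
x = -4/5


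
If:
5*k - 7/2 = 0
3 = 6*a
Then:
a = 1/2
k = 7/10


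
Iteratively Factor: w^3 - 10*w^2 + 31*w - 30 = (w - 3)*(w^2 - 7*w + 10) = (w - 3)*(w - 2)*(w - 5)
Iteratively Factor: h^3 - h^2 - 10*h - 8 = (h - 4)*(h^2 + 3*h + 2) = (h - 4)*(h + 2)*(h + 1)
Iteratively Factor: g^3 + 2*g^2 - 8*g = (g - 2)*(g^2 + 4*g) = (g - 2)*(g + 4)*(g)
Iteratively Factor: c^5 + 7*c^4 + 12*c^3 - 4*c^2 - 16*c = (c + 2)*(c^4 + 5*c^3 + 2*c^2 - 8*c) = (c - 1)*(c + 2)*(c^3 + 6*c^2 + 8*c) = (c - 1)*(c + 2)*(c + 4)*(c^2 + 2*c) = c*(c - 1)*(c + 2)*(c + 4)*(c + 2)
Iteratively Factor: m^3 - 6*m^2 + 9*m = (m)*(m^2 - 6*m + 9) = m*(m - 3)*(m - 3)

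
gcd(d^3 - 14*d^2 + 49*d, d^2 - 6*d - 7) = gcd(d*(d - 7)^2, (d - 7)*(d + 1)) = d - 7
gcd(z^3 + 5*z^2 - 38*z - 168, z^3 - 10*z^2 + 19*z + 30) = z - 6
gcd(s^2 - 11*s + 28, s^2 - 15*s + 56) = s - 7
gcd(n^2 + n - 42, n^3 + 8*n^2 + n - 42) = n + 7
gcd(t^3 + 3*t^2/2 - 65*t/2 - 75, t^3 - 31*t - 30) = t^2 - t - 30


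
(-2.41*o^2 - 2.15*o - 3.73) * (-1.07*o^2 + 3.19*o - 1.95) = 2.5787*o^4 - 5.3874*o^3 + 1.8321*o^2 - 7.7062*o + 7.2735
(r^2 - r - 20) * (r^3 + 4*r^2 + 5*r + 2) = r^5 + 3*r^4 - 19*r^3 - 83*r^2 - 102*r - 40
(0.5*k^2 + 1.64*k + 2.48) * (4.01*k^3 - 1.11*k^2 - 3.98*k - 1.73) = 2.005*k^5 + 6.0214*k^4 + 6.1344*k^3 - 10.145*k^2 - 12.7076*k - 4.2904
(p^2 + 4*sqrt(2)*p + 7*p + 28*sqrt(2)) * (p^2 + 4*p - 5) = p^4 + 4*sqrt(2)*p^3 + 11*p^3 + 23*p^2 + 44*sqrt(2)*p^2 - 35*p + 92*sqrt(2)*p - 140*sqrt(2)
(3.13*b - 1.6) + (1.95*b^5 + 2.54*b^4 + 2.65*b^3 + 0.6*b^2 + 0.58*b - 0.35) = 1.95*b^5 + 2.54*b^4 + 2.65*b^3 + 0.6*b^2 + 3.71*b - 1.95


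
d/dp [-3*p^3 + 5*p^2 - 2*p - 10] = -9*p^2 + 10*p - 2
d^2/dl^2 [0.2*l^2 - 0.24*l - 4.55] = 0.400000000000000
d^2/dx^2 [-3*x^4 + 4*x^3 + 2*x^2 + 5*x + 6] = -36*x^2 + 24*x + 4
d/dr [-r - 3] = -1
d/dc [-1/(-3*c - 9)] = -1/(3*(c + 3)^2)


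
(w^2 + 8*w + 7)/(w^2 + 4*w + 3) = (w + 7)/(w + 3)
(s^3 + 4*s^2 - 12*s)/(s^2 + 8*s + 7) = s*(s^2 + 4*s - 12)/(s^2 + 8*s + 7)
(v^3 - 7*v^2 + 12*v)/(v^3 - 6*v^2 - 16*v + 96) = v*(v - 3)/(v^2 - 2*v - 24)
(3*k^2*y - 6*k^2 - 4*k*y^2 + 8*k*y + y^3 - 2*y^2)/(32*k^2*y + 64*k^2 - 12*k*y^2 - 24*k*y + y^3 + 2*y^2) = (3*k^2*y - 6*k^2 - 4*k*y^2 + 8*k*y + y^3 - 2*y^2)/(32*k^2*y + 64*k^2 - 12*k*y^2 - 24*k*y + y^3 + 2*y^2)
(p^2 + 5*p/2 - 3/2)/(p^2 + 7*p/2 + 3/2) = (2*p - 1)/(2*p + 1)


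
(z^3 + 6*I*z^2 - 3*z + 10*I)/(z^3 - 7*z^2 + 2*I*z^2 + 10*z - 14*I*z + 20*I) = (z^2 + 4*I*z + 5)/(z^2 - 7*z + 10)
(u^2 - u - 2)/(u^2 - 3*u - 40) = (-u^2 + u + 2)/(-u^2 + 3*u + 40)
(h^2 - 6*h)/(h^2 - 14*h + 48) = h/(h - 8)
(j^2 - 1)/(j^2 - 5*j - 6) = (j - 1)/(j - 6)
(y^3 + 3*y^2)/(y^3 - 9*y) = y/(y - 3)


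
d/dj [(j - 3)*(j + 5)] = 2*j + 2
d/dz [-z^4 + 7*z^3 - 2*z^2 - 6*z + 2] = -4*z^3 + 21*z^2 - 4*z - 6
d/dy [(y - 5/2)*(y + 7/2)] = 2*y + 1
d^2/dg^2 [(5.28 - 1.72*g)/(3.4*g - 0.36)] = 117.86304/(3.4*g - 0.36)^3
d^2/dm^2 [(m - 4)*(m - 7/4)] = 2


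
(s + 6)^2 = s^2 + 12*s + 36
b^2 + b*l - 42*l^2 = (b - 6*l)*(b + 7*l)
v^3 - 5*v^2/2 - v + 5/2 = (v - 5/2)*(v - 1)*(v + 1)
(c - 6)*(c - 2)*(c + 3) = c^3 - 5*c^2 - 12*c + 36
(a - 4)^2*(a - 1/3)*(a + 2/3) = a^4 - 23*a^3/3 + 118*a^2/9 + 64*a/9 - 32/9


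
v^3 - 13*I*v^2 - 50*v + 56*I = (v - 7*I)*(v - 4*I)*(v - 2*I)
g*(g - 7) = g^2 - 7*g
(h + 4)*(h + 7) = h^2 + 11*h + 28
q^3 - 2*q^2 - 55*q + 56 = (q - 8)*(q - 1)*(q + 7)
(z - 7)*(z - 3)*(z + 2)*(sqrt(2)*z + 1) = sqrt(2)*z^4 - 8*sqrt(2)*z^3 + z^3 - 8*z^2 + sqrt(2)*z^2 + z + 42*sqrt(2)*z + 42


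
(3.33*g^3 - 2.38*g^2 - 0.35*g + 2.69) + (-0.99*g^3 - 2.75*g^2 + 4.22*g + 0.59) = 2.34*g^3 - 5.13*g^2 + 3.87*g + 3.28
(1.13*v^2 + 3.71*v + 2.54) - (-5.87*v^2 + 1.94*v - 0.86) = 7.0*v^2 + 1.77*v + 3.4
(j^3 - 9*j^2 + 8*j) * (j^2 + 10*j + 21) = j^5 + j^4 - 61*j^3 - 109*j^2 + 168*j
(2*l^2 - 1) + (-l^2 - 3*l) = l^2 - 3*l - 1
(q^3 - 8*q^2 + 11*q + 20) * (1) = q^3 - 8*q^2 + 11*q + 20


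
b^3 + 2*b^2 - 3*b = b*(b - 1)*(b + 3)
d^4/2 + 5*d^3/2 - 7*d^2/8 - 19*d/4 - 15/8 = (d/2 + 1/4)*(d - 3/2)*(d + 1)*(d + 5)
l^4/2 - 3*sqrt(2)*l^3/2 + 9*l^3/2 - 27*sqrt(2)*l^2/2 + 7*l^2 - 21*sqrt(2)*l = l*(l/2 + 1)*(l + 7)*(l - 3*sqrt(2))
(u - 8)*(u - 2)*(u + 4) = u^3 - 6*u^2 - 24*u + 64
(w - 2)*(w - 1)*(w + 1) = w^3 - 2*w^2 - w + 2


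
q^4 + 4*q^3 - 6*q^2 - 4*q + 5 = (q - 1)^2*(q + 1)*(q + 5)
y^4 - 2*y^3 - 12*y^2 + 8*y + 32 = (y - 4)*(y - 2)*(y + 2)^2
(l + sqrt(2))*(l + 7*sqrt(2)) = l^2 + 8*sqrt(2)*l + 14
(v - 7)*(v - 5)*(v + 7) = v^3 - 5*v^2 - 49*v + 245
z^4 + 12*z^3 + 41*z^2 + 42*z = z*(z + 2)*(z + 3)*(z + 7)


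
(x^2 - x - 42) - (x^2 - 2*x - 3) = x - 39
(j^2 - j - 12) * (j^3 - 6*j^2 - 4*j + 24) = j^5 - 7*j^4 - 10*j^3 + 100*j^2 + 24*j - 288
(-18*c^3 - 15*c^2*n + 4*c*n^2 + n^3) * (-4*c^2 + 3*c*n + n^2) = 72*c^5 + 6*c^4*n - 79*c^3*n^2 - 7*c^2*n^3 + 7*c*n^4 + n^5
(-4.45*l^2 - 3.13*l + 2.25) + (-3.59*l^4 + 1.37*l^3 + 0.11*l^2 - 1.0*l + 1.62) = -3.59*l^4 + 1.37*l^3 - 4.34*l^2 - 4.13*l + 3.87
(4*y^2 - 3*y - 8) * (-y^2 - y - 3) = -4*y^4 - y^3 - y^2 + 17*y + 24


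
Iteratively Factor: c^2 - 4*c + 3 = (c - 1)*(c - 3)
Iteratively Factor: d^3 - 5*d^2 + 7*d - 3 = (d - 3)*(d^2 - 2*d + 1) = (d - 3)*(d - 1)*(d - 1)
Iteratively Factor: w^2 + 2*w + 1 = (w + 1)*(w + 1)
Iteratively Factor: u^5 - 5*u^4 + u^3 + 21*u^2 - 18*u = (u)*(u^4 - 5*u^3 + u^2 + 21*u - 18) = u*(u - 3)*(u^3 - 2*u^2 - 5*u + 6) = u*(u - 3)^2*(u^2 + u - 2) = u*(u - 3)^2*(u + 2)*(u - 1)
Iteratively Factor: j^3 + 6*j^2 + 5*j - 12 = (j + 3)*(j^2 + 3*j - 4) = (j - 1)*(j + 3)*(j + 4)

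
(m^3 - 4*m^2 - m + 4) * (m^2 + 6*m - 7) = m^5 + 2*m^4 - 32*m^3 + 26*m^2 + 31*m - 28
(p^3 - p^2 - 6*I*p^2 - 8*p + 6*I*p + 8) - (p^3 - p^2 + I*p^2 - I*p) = -7*I*p^2 - 8*p + 7*I*p + 8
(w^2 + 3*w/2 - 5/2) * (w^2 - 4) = w^4 + 3*w^3/2 - 13*w^2/2 - 6*w + 10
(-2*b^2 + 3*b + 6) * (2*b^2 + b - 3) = -4*b^4 + 4*b^3 + 21*b^2 - 3*b - 18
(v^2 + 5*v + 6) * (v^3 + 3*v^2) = v^5 + 8*v^4 + 21*v^3 + 18*v^2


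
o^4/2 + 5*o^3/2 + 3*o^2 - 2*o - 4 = (o/2 + 1)*(o - 1)*(o + 2)^2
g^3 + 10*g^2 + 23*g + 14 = (g + 1)*(g + 2)*(g + 7)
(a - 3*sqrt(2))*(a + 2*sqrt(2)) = a^2 - sqrt(2)*a - 12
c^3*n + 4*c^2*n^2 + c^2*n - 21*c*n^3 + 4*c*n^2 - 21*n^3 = (c - 3*n)*(c + 7*n)*(c*n + n)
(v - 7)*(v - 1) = v^2 - 8*v + 7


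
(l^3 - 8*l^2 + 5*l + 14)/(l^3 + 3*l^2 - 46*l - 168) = (l^2 - l - 2)/(l^2 + 10*l + 24)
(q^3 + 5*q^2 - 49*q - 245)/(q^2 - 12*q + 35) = (q^2 + 12*q + 35)/(q - 5)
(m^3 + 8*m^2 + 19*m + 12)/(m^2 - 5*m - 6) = (m^2 + 7*m + 12)/(m - 6)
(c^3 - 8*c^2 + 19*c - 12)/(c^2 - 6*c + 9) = (c^2 - 5*c + 4)/(c - 3)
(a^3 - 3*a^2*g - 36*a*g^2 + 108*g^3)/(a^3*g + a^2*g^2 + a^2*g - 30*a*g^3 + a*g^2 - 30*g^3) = (a^2 - 9*a*g + 18*g^2)/(g*(a^2 - 5*a*g + a - 5*g))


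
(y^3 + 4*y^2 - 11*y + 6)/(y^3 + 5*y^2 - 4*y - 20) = (y^3 + 4*y^2 - 11*y + 6)/(y^3 + 5*y^2 - 4*y - 20)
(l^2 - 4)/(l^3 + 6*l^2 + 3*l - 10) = (l - 2)/(l^2 + 4*l - 5)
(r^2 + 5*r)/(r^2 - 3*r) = (r + 5)/(r - 3)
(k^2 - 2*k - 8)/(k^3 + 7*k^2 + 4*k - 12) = (k - 4)/(k^2 + 5*k - 6)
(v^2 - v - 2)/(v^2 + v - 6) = (v + 1)/(v + 3)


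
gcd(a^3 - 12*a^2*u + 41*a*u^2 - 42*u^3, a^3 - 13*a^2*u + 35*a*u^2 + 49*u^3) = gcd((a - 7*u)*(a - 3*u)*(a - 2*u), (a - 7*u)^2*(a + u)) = -a + 7*u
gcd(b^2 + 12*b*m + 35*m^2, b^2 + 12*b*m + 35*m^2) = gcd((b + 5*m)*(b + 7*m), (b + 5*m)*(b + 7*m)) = b^2 + 12*b*m + 35*m^2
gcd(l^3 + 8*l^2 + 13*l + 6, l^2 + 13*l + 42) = l + 6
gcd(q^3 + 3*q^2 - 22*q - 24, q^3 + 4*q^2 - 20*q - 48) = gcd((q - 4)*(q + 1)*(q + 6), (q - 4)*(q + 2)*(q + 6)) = q^2 + 2*q - 24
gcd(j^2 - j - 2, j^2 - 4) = j - 2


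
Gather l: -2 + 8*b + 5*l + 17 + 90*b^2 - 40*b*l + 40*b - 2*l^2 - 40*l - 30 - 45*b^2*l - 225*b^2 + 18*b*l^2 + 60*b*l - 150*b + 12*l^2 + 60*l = -135*b^2 - 102*b + l^2*(18*b + 10) + l*(-45*b^2 + 20*b + 25) - 15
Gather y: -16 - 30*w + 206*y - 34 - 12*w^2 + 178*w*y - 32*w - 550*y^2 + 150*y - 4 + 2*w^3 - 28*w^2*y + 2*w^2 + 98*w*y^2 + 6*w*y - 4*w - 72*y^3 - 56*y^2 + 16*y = 2*w^3 - 10*w^2 - 66*w - 72*y^3 + y^2*(98*w - 606) + y*(-28*w^2 + 184*w + 372) - 54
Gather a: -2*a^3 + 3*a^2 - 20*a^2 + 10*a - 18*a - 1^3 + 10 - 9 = -2*a^3 - 17*a^2 - 8*a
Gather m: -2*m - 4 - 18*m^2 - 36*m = -18*m^2 - 38*m - 4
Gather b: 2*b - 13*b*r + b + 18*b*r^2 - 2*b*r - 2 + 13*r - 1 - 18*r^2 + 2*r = b*(18*r^2 - 15*r + 3) - 18*r^2 + 15*r - 3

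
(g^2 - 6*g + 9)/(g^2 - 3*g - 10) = (-g^2 + 6*g - 9)/(-g^2 + 3*g + 10)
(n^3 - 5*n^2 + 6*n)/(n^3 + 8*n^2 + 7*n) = (n^2 - 5*n + 6)/(n^2 + 8*n + 7)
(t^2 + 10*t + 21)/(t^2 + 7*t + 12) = (t + 7)/(t + 4)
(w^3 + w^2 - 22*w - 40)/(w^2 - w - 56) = (-w^3 - w^2 + 22*w + 40)/(-w^2 + w + 56)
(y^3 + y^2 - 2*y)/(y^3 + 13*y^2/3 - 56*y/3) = 3*(y^2 + y - 2)/(3*y^2 + 13*y - 56)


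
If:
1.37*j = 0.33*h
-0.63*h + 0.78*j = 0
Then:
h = 0.00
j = 0.00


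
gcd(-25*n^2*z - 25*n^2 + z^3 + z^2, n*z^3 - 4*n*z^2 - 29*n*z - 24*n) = z + 1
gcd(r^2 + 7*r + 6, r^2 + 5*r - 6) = r + 6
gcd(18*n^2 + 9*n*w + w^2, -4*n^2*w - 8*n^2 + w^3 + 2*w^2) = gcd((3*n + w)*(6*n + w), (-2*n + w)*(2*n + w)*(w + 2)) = 1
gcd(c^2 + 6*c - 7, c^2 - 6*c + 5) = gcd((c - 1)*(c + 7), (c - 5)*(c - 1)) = c - 1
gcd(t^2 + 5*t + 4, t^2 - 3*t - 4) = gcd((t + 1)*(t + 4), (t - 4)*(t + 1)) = t + 1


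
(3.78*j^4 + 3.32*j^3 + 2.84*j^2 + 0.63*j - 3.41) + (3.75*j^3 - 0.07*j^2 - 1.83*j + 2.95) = 3.78*j^4 + 7.07*j^3 + 2.77*j^2 - 1.2*j - 0.46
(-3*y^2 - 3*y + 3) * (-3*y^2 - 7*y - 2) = 9*y^4 + 30*y^3 + 18*y^2 - 15*y - 6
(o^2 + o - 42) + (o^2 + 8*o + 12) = 2*o^2 + 9*o - 30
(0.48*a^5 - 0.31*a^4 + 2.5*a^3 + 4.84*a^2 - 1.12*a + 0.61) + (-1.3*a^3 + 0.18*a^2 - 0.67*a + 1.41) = 0.48*a^5 - 0.31*a^4 + 1.2*a^3 + 5.02*a^2 - 1.79*a + 2.02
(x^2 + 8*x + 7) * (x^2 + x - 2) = x^4 + 9*x^3 + 13*x^2 - 9*x - 14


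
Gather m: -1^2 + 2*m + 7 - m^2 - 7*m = -m^2 - 5*m + 6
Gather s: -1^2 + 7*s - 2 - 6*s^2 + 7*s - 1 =-6*s^2 + 14*s - 4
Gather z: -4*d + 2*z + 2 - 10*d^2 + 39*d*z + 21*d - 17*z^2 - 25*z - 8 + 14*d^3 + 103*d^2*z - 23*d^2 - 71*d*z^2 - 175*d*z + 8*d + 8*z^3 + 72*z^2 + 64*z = 14*d^3 - 33*d^2 + 25*d + 8*z^3 + z^2*(55 - 71*d) + z*(103*d^2 - 136*d + 41) - 6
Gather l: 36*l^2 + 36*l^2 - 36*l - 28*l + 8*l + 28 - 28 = 72*l^2 - 56*l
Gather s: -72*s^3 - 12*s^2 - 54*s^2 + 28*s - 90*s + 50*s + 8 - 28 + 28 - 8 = -72*s^3 - 66*s^2 - 12*s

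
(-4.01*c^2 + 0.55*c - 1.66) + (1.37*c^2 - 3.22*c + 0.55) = -2.64*c^2 - 2.67*c - 1.11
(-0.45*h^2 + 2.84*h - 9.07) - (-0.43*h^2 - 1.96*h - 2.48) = -0.02*h^2 + 4.8*h - 6.59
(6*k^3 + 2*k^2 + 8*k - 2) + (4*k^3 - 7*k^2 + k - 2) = 10*k^3 - 5*k^2 + 9*k - 4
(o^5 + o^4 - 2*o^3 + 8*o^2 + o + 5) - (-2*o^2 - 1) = o^5 + o^4 - 2*o^3 + 10*o^2 + o + 6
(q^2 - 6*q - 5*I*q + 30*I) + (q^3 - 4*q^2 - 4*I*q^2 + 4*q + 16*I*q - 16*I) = q^3 - 3*q^2 - 4*I*q^2 - 2*q + 11*I*q + 14*I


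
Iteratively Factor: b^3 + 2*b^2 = (b + 2)*(b^2) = b*(b + 2)*(b)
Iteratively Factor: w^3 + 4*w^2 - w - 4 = (w - 1)*(w^2 + 5*w + 4) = (w - 1)*(w + 4)*(w + 1)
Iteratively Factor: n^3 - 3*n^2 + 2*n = (n - 1)*(n^2 - 2*n) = n*(n - 1)*(n - 2)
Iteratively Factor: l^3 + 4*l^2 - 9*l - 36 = (l - 3)*(l^2 + 7*l + 12) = (l - 3)*(l + 4)*(l + 3)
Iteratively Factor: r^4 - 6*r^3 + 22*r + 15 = (r + 1)*(r^3 - 7*r^2 + 7*r + 15) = (r - 3)*(r + 1)*(r^2 - 4*r - 5) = (r - 5)*(r - 3)*(r + 1)*(r + 1)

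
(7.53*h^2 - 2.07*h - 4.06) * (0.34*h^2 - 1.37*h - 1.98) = 2.5602*h^4 - 11.0199*h^3 - 13.4539*h^2 + 9.6608*h + 8.0388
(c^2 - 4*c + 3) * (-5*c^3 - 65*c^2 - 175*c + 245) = -5*c^5 - 45*c^4 + 70*c^3 + 750*c^2 - 1505*c + 735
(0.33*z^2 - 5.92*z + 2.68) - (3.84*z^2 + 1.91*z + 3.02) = -3.51*z^2 - 7.83*z - 0.34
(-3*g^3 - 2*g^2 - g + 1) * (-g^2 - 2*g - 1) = 3*g^5 + 8*g^4 + 8*g^3 + 3*g^2 - g - 1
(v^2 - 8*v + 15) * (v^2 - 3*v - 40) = v^4 - 11*v^3 - v^2 + 275*v - 600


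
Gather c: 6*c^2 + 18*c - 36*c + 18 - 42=6*c^2 - 18*c - 24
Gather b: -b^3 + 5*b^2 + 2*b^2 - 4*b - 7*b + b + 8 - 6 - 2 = -b^3 + 7*b^2 - 10*b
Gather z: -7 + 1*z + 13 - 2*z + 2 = 8 - z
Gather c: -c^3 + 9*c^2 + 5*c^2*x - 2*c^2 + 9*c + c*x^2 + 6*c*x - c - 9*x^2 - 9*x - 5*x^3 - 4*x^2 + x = -c^3 + c^2*(5*x + 7) + c*(x^2 + 6*x + 8) - 5*x^3 - 13*x^2 - 8*x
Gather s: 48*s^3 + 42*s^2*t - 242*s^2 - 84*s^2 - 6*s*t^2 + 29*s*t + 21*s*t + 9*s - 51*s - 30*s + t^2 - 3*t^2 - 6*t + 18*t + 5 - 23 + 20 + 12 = 48*s^3 + s^2*(42*t - 326) + s*(-6*t^2 + 50*t - 72) - 2*t^2 + 12*t + 14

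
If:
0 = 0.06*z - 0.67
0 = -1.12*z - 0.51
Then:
No Solution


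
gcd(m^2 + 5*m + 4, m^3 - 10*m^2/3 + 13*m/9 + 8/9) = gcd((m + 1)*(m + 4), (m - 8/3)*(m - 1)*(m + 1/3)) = 1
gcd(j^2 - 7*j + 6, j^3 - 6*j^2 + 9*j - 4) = j - 1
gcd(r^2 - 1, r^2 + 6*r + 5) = r + 1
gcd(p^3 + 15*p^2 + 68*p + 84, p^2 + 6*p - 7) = p + 7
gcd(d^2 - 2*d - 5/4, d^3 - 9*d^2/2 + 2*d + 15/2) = d - 5/2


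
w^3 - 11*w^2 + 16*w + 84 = (w - 7)*(w - 6)*(w + 2)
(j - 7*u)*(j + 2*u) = j^2 - 5*j*u - 14*u^2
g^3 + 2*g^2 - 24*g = g*(g - 4)*(g + 6)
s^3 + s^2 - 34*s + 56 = (s - 4)*(s - 2)*(s + 7)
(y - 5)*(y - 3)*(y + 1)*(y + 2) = y^4 - 5*y^3 - 7*y^2 + 29*y + 30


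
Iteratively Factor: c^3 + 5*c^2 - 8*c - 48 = (c + 4)*(c^2 + c - 12) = (c + 4)^2*(c - 3)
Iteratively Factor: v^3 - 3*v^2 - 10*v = (v + 2)*(v^2 - 5*v) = v*(v + 2)*(v - 5)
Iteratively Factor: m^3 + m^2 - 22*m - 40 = (m + 4)*(m^2 - 3*m - 10) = (m - 5)*(m + 4)*(m + 2)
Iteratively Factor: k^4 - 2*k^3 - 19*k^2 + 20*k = (k)*(k^3 - 2*k^2 - 19*k + 20) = k*(k - 5)*(k^2 + 3*k - 4) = k*(k - 5)*(k + 4)*(k - 1)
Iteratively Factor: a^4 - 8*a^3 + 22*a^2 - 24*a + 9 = (a - 1)*(a^3 - 7*a^2 + 15*a - 9) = (a - 1)^2*(a^2 - 6*a + 9) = (a - 3)*(a - 1)^2*(a - 3)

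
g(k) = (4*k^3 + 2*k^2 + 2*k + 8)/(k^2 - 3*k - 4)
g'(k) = (3 - 2*k)*(4*k^3 + 2*k^2 + 2*k + 8)/(k^2 - 3*k - 4)^2 + (12*k^2 + 4*k + 2)/(k^2 - 3*k - 4) = 4*(k^4 - 6*k^3 - 14*k^2 - 8*k + 4)/(k^4 - 6*k^3 + k^2 + 24*k + 16)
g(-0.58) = -3.50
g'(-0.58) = 5.64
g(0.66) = -2.05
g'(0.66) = -1.16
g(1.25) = -3.46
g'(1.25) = -3.88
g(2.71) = -22.51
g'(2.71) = -32.48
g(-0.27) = -2.41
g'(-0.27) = 2.17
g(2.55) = -17.96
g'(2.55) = -24.85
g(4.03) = 2056.63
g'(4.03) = -67551.52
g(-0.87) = -8.12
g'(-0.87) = 48.77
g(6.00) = 68.29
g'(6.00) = -11.18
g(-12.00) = -37.73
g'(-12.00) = 3.77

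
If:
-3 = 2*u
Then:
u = -3/2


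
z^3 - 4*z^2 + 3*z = z*(z - 3)*(z - 1)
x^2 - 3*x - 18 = (x - 6)*(x + 3)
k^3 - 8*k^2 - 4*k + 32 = (k - 8)*(k - 2)*(k + 2)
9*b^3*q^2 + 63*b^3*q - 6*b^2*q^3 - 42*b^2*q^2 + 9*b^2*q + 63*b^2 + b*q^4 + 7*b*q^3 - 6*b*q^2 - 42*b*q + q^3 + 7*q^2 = (-3*b + q)^2*(q + 7)*(b*q + 1)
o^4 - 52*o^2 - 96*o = o*(o - 8)*(o + 2)*(o + 6)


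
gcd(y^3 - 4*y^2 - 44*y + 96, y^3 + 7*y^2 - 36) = y^2 + 4*y - 12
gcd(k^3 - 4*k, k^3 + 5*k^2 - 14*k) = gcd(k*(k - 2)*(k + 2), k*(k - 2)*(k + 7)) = k^2 - 2*k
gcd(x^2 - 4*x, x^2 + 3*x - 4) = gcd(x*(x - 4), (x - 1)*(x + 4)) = 1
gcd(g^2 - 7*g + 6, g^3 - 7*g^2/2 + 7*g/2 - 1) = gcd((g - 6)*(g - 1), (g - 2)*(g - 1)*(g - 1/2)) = g - 1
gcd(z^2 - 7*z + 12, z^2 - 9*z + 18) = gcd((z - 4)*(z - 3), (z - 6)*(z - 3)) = z - 3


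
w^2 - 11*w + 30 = (w - 6)*(w - 5)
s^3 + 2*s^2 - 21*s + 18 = (s - 3)*(s - 1)*(s + 6)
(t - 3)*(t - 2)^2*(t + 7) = t^4 - 33*t^2 + 100*t - 84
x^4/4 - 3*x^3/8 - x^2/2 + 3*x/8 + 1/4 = (x/4 + 1/4)*(x - 2)*(x - 1)*(x + 1/2)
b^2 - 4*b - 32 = (b - 8)*(b + 4)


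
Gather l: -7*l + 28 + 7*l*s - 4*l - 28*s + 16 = l*(7*s - 11) - 28*s + 44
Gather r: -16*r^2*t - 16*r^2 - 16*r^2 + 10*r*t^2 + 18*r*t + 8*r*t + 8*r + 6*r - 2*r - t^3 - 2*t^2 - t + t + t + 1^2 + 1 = r^2*(-16*t - 32) + r*(10*t^2 + 26*t + 12) - t^3 - 2*t^2 + t + 2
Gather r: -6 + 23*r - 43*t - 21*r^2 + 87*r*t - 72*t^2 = -21*r^2 + r*(87*t + 23) - 72*t^2 - 43*t - 6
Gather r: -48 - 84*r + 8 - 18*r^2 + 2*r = -18*r^2 - 82*r - 40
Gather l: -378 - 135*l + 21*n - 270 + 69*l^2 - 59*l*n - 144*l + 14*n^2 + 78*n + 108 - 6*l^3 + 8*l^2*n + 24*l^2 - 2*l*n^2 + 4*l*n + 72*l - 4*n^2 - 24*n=-6*l^3 + l^2*(8*n + 93) + l*(-2*n^2 - 55*n - 207) + 10*n^2 + 75*n - 540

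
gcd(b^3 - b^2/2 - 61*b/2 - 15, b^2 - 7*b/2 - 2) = b + 1/2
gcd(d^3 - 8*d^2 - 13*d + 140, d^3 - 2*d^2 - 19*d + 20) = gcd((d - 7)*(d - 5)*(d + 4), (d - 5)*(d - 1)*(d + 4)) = d^2 - d - 20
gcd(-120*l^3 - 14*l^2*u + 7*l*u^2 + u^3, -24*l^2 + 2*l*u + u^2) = -24*l^2 + 2*l*u + u^2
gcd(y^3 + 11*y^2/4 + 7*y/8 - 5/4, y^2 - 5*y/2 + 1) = y - 1/2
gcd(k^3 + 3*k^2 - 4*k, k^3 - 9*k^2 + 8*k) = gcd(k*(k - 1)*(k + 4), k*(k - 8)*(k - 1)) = k^2 - k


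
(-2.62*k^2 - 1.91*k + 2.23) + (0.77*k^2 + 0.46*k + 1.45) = -1.85*k^2 - 1.45*k + 3.68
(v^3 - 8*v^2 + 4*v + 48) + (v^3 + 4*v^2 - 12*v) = 2*v^3 - 4*v^2 - 8*v + 48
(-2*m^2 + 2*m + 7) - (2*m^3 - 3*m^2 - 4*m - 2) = -2*m^3 + m^2 + 6*m + 9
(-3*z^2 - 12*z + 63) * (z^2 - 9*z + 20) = -3*z^4 + 15*z^3 + 111*z^2 - 807*z + 1260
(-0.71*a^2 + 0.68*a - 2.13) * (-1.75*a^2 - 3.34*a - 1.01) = 1.2425*a^4 + 1.1814*a^3 + 2.1734*a^2 + 6.4274*a + 2.1513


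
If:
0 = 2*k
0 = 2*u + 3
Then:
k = 0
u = -3/2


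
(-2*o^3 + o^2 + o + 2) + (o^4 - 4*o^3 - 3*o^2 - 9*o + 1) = o^4 - 6*o^3 - 2*o^2 - 8*o + 3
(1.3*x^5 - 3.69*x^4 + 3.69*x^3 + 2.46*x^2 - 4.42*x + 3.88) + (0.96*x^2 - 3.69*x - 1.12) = 1.3*x^5 - 3.69*x^4 + 3.69*x^3 + 3.42*x^2 - 8.11*x + 2.76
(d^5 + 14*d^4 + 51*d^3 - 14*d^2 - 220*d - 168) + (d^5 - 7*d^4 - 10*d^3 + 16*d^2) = 2*d^5 + 7*d^4 + 41*d^3 + 2*d^2 - 220*d - 168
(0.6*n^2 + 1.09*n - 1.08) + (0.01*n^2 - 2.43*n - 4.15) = 0.61*n^2 - 1.34*n - 5.23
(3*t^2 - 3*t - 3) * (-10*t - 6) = -30*t^3 + 12*t^2 + 48*t + 18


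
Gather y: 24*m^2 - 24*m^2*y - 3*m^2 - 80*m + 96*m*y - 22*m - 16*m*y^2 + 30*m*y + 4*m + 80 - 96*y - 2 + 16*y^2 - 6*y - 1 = 21*m^2 - 98*m + y^2*(16 - 16*m) + y*(-24*m^2 + 126*m - 102) + 77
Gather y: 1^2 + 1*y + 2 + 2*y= 3*y + 3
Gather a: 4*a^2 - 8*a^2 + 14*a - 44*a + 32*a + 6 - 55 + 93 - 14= -4*a^2 + 2*a + 30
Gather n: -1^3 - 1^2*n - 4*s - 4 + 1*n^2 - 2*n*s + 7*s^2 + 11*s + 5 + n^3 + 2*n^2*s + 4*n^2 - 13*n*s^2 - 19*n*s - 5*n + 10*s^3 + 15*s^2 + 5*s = n^3 + n^2*(2*s + 5) + n*(-13*s^2 - 21*s - 6) + 10*s^3 + 22*s^2 + 12*s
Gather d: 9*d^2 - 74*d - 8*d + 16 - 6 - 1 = 9*d^2 - 82*d + 9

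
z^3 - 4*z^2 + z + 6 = (z - 3)*(z - 2)*(z + 1)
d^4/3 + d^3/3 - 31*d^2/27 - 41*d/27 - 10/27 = (d/3 + 1/3)*(d - 2)*(d + 1/3)*(d + 5/3)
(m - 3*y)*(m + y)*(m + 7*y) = m^3 + 5*m^2*y - 17*m*y^2 - 21*y^3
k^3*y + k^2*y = k^2*(k*y + y)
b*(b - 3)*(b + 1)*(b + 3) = b^4 + b^3 - 9*b^2 - 9*b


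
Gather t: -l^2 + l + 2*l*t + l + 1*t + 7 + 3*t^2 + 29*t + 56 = -l^2 + 2*l + 3*t^2 + t*(2*l + 30) + 63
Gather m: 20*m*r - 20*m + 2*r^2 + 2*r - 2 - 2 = m*(20*r - 20) + 2*r^2 + 2*r - 4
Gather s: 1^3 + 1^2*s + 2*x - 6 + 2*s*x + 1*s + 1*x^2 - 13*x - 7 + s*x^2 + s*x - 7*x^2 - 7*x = s*(x^2 + 3*x + 2) - 6*x^2 - 18*x - 12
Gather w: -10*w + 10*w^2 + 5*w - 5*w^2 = 5*w^2 - 5*w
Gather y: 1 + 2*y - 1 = 2*y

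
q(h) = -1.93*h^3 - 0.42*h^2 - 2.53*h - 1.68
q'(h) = -5.79*h^2 - 0.84*h - 2.53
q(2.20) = -29.83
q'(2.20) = -32.40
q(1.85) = -20.02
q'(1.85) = -23.90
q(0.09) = -1.91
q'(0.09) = -2.65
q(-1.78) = 12.38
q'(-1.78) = -19.38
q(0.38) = -2.81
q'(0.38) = -3.69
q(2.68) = -48.63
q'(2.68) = -46.37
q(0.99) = -6.47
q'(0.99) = -9.04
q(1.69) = -16.47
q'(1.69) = -20.49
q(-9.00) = 1394.04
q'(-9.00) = -463.96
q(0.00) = -1.68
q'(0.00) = -2.53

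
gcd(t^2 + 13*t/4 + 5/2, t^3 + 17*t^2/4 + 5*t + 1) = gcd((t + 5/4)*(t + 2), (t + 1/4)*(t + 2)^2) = t + 2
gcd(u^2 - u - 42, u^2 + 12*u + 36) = u + 6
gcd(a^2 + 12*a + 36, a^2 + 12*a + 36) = a^2 + 12*a + 36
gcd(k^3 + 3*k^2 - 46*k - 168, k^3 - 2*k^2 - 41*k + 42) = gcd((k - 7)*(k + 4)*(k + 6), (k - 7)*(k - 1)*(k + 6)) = k^2 - k - 42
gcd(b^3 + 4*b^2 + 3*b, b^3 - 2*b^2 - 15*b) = b^2 + 3*b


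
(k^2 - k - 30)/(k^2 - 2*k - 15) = (-k^2 + k + 30)/(-k^2 + 2*k + 15)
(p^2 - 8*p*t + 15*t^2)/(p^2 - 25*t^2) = (p - 3*t)/(p + 5*t)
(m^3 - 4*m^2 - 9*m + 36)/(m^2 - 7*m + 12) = m + 3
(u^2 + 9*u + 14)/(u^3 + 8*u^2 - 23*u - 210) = (u + 2)/(u^2 + u - 30)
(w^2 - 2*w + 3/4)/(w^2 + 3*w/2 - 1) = (w - 3/2)/(w + 2)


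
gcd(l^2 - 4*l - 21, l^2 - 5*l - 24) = l + 3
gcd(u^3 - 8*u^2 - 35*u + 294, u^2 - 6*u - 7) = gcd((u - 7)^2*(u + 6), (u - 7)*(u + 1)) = u - 7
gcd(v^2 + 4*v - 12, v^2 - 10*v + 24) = 1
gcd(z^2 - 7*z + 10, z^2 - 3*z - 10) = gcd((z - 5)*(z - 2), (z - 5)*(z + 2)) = z - 5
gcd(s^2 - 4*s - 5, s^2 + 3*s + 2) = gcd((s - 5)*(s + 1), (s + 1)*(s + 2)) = s + 1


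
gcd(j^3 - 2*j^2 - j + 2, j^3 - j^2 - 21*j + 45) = 1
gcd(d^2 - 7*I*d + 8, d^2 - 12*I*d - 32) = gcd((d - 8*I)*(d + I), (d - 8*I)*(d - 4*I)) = d - 8*I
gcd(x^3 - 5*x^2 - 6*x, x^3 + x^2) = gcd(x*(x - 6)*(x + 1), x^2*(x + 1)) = x^2 + x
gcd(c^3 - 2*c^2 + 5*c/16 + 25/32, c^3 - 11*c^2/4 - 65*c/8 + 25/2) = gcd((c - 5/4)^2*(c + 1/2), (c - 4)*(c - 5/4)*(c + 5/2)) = c - 5/4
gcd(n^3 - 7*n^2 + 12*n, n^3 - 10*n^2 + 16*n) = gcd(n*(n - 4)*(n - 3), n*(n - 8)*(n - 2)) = n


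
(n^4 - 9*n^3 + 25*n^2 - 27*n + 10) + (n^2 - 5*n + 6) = n^4 - 9*n^3 + 26*n^2 - 32*n + 16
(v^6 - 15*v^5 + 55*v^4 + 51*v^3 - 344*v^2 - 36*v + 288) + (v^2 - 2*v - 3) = v^6 - 15*v^5 + 55*v^4 + 51*v^3 - 343*v^2 - 38*v + 285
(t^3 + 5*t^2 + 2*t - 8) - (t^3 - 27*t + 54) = 5*t^2 + 29*t - 62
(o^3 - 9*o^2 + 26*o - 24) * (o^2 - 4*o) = o^5 - 13*o^4 + 62*o^3 - 128*o^2 + 96*o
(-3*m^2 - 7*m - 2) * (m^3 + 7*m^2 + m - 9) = -3*m^5 - 28*m^4 - 54*m^3 + 6*m^2 + 61*m + 18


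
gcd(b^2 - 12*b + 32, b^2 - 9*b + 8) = b - 8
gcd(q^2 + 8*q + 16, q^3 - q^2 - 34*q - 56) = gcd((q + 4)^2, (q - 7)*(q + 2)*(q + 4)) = q + 4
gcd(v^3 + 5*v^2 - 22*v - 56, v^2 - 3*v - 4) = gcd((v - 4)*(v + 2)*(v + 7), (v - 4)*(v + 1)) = v - 4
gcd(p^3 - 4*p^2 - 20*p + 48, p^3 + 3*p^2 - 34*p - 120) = p^2 - 2*p - 24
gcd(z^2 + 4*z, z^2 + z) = z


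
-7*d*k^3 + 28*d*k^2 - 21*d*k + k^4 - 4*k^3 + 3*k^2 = k*(-7*d + k)*(k - 3)*(k - 1)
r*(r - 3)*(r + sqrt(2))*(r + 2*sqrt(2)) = r^4 - 3*r^3 + 3*sqrt(2)*r^3 - 9*sqrt(2)*r^2 + 4*r^2 - 12*r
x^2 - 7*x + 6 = (x - 6)*(x - 1)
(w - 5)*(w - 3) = w^2 - 8*w + 15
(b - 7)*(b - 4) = b^2 - 11*b + 28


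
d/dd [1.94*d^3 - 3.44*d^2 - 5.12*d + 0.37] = 5.82*d^2 - 6.88*d - 5.12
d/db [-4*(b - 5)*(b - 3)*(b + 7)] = -12*b^2 + 8*b + 164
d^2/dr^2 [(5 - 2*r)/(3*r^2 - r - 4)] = 2*((2*r - 5)*(6*r - 1)^2 + (18*r - 17)*(-3*r^2 + r + 4))/(-3*r^2 + r + 4)^3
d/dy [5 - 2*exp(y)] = -2*exp(y)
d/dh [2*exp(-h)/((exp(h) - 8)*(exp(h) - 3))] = 2*(-3*exp(2*h) + 22*exp(h) - 24)*exp(-h)/(exp(4*h) - 22*exp(3*h) + 169*exp(2*h) - 528*exp(h) + 576)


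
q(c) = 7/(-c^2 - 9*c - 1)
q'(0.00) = 63.00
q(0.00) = -7.00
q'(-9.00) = -63.00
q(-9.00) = -7.00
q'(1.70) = 0.24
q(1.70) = -0.36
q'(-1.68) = 0.31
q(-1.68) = 0.62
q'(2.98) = 0.08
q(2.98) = -0.19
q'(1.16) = 0.48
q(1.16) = -0.55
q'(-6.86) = -0.18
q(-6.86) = 0.51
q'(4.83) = 0.03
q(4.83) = -0.10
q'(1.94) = 0.18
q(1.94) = -0.31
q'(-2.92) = 0.08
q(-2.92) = 0.42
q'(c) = 7*(2*c + 9)/(-c^2 - 9*c - 1)^2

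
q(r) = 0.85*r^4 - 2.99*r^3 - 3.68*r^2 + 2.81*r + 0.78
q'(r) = 3.4*r^3 - 8.97*r^2 - 7.36*r + 2.81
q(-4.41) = 494.75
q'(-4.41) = -430.79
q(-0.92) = -1.98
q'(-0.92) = -0.66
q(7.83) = 1556.78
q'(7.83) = 1027.41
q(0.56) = 0.76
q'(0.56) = -3.53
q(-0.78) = -1.92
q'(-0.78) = 1.48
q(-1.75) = 8.59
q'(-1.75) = -30.00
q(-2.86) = 89.46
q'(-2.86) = -129.05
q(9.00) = 3125.13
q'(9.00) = 1688.60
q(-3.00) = 108.81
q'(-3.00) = -147.64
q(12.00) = 11963.46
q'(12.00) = 4498.01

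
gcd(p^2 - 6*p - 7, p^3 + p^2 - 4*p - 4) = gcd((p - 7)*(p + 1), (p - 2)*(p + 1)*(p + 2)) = p + 1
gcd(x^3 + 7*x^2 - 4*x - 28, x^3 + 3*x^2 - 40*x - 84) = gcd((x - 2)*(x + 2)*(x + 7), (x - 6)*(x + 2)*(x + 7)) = x^2 + 9*x + 14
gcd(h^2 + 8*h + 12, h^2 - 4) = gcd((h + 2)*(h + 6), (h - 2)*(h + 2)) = h + 2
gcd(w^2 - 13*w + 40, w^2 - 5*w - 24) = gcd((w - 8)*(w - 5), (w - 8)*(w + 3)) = w - 8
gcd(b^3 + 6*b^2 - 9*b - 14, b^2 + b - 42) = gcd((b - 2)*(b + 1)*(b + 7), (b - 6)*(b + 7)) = b + 7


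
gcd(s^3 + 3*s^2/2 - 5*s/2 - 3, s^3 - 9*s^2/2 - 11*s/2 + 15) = s^2 + s/2 - 3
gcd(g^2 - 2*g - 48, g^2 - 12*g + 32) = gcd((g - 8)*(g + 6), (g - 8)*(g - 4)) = g - 8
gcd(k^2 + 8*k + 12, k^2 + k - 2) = k + 2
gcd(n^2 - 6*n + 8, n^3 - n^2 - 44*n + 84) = n - 2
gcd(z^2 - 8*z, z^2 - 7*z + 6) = 1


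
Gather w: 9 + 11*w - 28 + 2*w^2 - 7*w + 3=2*w^2 + 4*w - 16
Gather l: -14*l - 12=-14*l - 12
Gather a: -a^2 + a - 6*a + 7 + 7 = -a^2 - 5*a + 14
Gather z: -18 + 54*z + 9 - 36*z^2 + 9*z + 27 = -36*z^2 + 63*z + 18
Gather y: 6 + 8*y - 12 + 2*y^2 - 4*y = 2*y^2 + 4*y - 6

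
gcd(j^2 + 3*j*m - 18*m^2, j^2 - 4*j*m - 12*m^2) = 1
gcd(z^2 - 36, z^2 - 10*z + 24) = z - 6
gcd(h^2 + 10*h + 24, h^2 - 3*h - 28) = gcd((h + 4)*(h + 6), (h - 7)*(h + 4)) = h + 4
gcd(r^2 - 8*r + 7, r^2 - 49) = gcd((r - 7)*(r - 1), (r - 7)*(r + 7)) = r - 7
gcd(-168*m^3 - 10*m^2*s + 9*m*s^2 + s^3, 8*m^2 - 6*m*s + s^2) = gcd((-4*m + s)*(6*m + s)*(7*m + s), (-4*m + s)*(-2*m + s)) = -4*m + s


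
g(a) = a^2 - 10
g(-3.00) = -1.00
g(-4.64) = 11.53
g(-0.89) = -9.21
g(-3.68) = 3.54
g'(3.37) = 6.74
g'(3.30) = 6.60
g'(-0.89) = -1.78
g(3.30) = 0.89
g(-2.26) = -4.89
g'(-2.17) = -4.34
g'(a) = 2*a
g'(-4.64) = -9.28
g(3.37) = 1.36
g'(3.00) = 6.00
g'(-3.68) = -7.36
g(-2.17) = -5.29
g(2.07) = -5.72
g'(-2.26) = -4.52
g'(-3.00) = -6.00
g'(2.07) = 4.14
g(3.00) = -1.00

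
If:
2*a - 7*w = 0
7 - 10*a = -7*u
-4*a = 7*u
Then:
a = 1/2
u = -2/7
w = 1/7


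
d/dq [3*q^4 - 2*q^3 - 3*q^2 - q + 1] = 12*q^3 - 6*q^2 - 6*q - 1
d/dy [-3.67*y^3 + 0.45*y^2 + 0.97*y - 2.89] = -11.01*y^2 + 0.9*y + 0.97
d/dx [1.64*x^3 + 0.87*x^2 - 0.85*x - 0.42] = 4.92*x^2 + 1.74*x - 0.85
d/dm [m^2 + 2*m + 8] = 2*m + 2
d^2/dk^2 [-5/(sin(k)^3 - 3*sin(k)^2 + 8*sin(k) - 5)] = 5*(9*sin(k)^6 - 33*sin(k)^5 + 40*sin(k)^4 + 21*sin(k)^3 - 98*sin(k)^2 + 154*sin(k) - 98)/(sin(k)^3 - 3*sin(k)^2 + 8*sin(k) - 5)^3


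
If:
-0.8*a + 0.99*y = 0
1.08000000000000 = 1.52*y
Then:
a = 0.88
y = 0.71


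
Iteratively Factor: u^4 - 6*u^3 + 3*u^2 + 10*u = (u + 1)*(u^3 - 7*u^2 + 10*u) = u*(u + 1)*(u^2 - 7*u + 10) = u*(u - 2)*(u + 1)*(u - 5)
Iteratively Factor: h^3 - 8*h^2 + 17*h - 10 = (h - 2)*(h^2 - 6*h + 5) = (h - 5)*(h - 2)*(h - 1)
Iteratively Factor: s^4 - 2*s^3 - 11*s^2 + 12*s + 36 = (s + 2)*(s^3 - 4*s^2 - 3*s + 18) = (s - 3)*(s + 2)*(s^2 - s - 6) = (s - 3)*(s + 2)^2*(s - 3)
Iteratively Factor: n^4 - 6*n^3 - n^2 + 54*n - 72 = (n - 3)*(n^3 - 3*n^2 - 10*n + 24) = (n - 3)*(n + 3)*(n^2 - 6*n + 8) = (n - 3)*(n - 2)*(n + 3)*(n - 4)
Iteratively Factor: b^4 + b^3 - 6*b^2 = (b - 2)*(b^3 + 3*b^2) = (b - 2)*(b + 3)*(b^2) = b*(b - 2)*(b + 3)*(b)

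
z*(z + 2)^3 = z^4 + 6*z^3 + 12*z^2 + 8*z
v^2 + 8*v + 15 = (v + 3)*(v + 5)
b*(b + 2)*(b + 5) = b^3 + 7*b^2 + 10*b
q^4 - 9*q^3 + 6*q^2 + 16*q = q*(q - 8)*(q - 2)*(q + 1)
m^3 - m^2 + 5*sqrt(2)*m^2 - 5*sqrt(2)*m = m*(m - 1)*(m + 5*sqrt(2))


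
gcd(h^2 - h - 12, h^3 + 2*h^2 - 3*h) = h + 3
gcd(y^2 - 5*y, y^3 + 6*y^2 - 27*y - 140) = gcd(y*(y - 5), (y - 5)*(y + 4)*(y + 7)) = y - 5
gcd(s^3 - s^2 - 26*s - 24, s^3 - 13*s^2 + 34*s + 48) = s^2 - 5*s - 6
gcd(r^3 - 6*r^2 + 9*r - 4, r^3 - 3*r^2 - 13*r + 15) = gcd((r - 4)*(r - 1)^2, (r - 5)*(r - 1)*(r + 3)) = r - 1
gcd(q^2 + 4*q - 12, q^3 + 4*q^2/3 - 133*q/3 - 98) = q + 6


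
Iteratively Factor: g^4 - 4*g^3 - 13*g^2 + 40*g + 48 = (g + 1)*(g^3 - 5*g^2 - 8*g + 48) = (g - 4)*(g + 1)*(g^2 - g - 12) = (g - 4)*(g + 1)*(g + 3)*(g - 4)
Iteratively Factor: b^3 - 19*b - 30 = (b + 2)*(b^2 - 2*b - 15) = (b + 2)*(b + 3)*(b - 5)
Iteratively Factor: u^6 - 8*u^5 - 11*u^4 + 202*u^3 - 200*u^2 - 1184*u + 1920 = (u + 4)*(u^5 - 12*u^4 + 37*u^3 + 54*u^2 - 416*u + 480) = (u - 5)*(u + 4)*(u^4 - 7*u^3 + 2*u^2 + 64*u - 96) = (u - 5)*(u - 4)*(u + 4)*(u^3 - 3*u^2 - 10*u + 24) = (u - 5)*(u - 4)^2*(u + 4)*(u^2 + u - 6) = (u - 5)*(u - 4)^2*(u + 3)*(u + 4)*(u - 2)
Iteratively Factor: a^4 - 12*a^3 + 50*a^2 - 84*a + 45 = (a - 3)*(a^3 - 9*a^2 + 23*a - 15) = (a - 3)^2*(a^2 - 6*a + 5) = (a - 3)^2*(a - 1)*(a - 5)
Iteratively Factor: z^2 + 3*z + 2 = (z + 1)*(z + 2)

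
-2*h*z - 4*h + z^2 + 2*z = (-2*h + z)*(z + 2)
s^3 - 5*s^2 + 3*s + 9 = (s - 3)^2*(s + 1)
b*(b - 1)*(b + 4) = b^3 + 3*b^2 - 4*b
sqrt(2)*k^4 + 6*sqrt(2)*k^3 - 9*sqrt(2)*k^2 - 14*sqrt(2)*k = k*(k - 2)*(k + 7)*(sqrt(2)*k + sqrt(2))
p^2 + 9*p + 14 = (p + 2)*(p + 7)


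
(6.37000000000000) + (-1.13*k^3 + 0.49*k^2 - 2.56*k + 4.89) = -1.13*k^3 + 0.49*k^2 - 2.56*k + 11.26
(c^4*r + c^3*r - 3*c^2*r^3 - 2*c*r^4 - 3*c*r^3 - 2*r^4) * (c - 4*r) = c^5*r - 4*c^4*r^2 + c^4*r - 3*c^3*r^3 - 4*c^3*r^2 + 10*c^2*r^4 - 3*c^2*r^3 + 8*c*r^5 + 10*c*r^4 + 8*r^5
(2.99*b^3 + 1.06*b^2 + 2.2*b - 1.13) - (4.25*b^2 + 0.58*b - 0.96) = 2.99*b^3 - 3.19*b^2 + 1.62*b - 0.17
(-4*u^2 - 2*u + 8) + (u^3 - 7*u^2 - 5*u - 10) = u^3 - 11*u^2 - 7*u - 2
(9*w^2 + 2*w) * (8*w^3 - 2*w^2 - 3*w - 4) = 72*w^5 - 2*w^4 - 31*w^3 - 42*w^2 - 8*w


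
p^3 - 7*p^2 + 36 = (p - 6)*(p - 3)*(p + 2)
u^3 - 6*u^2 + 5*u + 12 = (u - 4)*(u - 3)*(u + 1)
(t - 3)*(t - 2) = t^2 - 5*t + 6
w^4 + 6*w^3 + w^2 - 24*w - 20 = (w - 2)*(w + 1)*(w + 2)*(w + 5)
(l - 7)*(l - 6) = l^2 - 13*l + 42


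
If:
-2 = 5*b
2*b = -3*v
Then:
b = -2/5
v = 4/15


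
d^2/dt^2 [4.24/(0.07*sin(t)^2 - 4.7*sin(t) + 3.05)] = (-0.083104*sin(t)^4 + 4.18488*sin(t)^3 - 89.915984*sin(t)^2 - 69.15016*sin(t) + 185.51272)/(0.07*sin(t)^2 - 4.7*sin(t) + 3.05)^3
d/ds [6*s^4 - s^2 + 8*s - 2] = 24*s^3 - 2*s + 8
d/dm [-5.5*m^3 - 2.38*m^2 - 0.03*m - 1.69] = -16.5*m^2 - 4.76*m - 0.03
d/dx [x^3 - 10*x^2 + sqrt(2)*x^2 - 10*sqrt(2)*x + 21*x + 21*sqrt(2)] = 3*x^2 - 20*x + 2*sqrt(2)*x - 10*sqrt(2) + 21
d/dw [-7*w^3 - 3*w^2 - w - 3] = -21*w^2 - 6*w - 1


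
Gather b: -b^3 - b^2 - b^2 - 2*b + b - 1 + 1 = -b^3 - 2*b^2 - b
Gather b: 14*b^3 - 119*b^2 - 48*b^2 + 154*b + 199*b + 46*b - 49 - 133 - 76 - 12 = 14*b^3 - 167*b^2 + 399*b - 270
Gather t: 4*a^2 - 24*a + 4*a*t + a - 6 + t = 4*a^2 - 23*a + t*(4*a + 1) - 6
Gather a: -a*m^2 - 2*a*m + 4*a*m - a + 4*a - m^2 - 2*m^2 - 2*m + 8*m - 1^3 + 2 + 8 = a*(-m^2 + 2*m + 3) - 3*m^2 + 6*m + 9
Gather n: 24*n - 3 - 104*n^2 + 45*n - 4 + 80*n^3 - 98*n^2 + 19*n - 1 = 80*n^3 - 202*n^2 + 88*n - 8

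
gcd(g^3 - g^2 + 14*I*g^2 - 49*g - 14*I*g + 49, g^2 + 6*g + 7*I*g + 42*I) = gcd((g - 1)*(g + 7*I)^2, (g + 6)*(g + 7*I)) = g + 7*I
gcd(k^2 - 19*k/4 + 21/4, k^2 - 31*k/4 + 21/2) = k - 7/4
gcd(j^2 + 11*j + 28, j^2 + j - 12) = j + 4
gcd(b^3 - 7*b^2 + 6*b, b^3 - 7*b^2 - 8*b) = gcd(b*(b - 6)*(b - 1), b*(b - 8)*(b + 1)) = b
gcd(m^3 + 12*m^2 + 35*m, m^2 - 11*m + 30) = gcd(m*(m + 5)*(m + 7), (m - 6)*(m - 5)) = 1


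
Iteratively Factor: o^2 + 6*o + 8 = (o + 4)*(o + 2)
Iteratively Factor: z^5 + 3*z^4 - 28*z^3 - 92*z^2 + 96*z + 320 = (z + 2)*(z^4 + z^3 - 30*z^2 - 32*z + 160) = (z + 2)*(z + 4)*(z^3 - 3*z^2 - 18*z + 40) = (z - 2)*(z + 2)*(z + 4)*(z^2 - z - 20) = (z - 5)*(z - 2)*(z + 2)*(z + 4)*(z + 4)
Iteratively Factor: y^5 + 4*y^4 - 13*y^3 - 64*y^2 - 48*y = (y + 4)*(y^4 - 13*y^2 - 12*y) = (y - 4)*(y + 4)*(y^3 + 4*y^2 + 3*y) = (y - 4)*(y + 3)*(y + 4)*(y^2 + y) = (y - 4)*(y + 1)*(y + 3)*(y + 4)*(y)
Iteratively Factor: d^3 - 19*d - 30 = (d + 3)*(d^2 - 3*d - 10) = (d - 5)*(d + 3)*(d + 2)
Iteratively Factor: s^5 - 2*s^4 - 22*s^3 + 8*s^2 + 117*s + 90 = (s + 2)*(s^4 - 4*s^3 - 14*s^2 + 36*s + 45) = (s - 3)*(s + 2)*(s^3 - s^2 - 17*s - 15) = (s - 5)*(s - 3)*(s + 2)*(s^2 + 4*s + 3) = (s - 5)*(s - 3)*(s + 2)*(s + 3)*(s + 1)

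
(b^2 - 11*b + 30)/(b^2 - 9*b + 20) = (b - 6)/(b - 4)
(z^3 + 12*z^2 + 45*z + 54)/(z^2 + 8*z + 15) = (z^2 + 9*z + 18)/(z + 5)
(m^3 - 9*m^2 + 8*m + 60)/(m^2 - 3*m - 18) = (m^2 - 3*m - 10)/(m + 3)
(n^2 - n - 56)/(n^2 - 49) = (n - 8)/(n - 7)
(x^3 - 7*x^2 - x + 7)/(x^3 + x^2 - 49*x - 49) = (x - 1)/(x + 7)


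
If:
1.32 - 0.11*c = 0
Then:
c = 12.00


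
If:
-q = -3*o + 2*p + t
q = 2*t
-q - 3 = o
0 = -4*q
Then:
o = -3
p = -9/2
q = 0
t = 0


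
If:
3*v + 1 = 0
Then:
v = -1/3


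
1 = 1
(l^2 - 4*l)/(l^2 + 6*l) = (l - 4)/(l + 6)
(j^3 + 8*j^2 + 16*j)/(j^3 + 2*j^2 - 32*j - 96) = j/(j - 6)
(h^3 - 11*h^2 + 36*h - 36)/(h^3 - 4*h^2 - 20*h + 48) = (h - 3)/(h + 4)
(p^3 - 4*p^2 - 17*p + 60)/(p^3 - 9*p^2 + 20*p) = (p^2 + p - 12)/(p*(p - 4))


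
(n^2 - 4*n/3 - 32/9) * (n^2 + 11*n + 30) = n^4 + 29*n^3/3 + 106*n^2/9 - 712*n/9 - 320/3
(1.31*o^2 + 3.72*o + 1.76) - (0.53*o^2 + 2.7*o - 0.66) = 0.78*o^2 + 1.02*o + 2.42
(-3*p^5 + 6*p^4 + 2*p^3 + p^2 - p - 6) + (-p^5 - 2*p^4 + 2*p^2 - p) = -4*p^5 + 4*p^4 + 2*p^3 + 3*p^2 - 2*p - 6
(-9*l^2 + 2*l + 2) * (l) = -9*l^3 + 2*l^2 + 2*l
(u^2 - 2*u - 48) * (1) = u^2 - 2*u - 48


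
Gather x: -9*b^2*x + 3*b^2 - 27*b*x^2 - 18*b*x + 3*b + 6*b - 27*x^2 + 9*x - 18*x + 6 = 3*b^2 + 9*b + x^2*(-27*b - 27) + x*(-9*b^2 - 18*b - 9) + 6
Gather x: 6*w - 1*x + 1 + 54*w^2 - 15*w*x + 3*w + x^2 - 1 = 54*w^2 + 9*w + x^2 + x*(-15*w - 1)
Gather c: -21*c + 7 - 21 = -21*c - 14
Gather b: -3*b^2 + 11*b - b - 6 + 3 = -3*b^2 + 10*b - 3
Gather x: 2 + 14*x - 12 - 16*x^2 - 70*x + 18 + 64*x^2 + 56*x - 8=48*x^2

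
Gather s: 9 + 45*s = 45*s + 9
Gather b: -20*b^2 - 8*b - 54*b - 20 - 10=-20*b^2 - 62*b - 30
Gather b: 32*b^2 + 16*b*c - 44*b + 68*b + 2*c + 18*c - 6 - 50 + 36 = 32*b^2 + b*(16*c + 24) + 20*c - 20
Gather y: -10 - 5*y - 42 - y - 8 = -6*y - 60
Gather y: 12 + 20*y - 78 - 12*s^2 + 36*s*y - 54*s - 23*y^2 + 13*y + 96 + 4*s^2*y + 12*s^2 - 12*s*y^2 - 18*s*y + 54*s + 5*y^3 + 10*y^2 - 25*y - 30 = 5*y^3 + y^2*(-12*s - 13) + y*(4*s^2 + 18*s + 8)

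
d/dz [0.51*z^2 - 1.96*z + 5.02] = 1.02*z - 1.96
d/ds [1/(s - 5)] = -1/(s - 5)^2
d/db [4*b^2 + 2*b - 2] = 8*b + 2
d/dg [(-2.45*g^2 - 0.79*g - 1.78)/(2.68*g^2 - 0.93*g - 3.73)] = (4.3957*g^2 + 27.8178*g + 1.2913)/(7.1824*g^4 - 4.9848*g^3 - 19.1279*g^2 + 6.9378*g + 13.9129)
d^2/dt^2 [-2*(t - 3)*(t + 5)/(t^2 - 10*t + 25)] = -48*t/(t^4 - 20*t^3 + 150*t^2 - 500*t + 625)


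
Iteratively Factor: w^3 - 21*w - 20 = (w - 5)*(w^2 + 5*w + 4) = (w - 5)*(w + 4)*(w + 1)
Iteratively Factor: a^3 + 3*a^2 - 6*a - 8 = (a + 4)*(a^2 - a - 2) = (a - 2)*(a + 4)*(a + 1)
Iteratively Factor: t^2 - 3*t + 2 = (t - 1)*(t - 2)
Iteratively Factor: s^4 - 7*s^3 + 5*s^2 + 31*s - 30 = (s - 3)*(s^3 - 4*s^2 - 7*s + 10) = (s - 3)*(s + 2)*(s^2 - 6*s + 5) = (s - 3)*(s - 1)*(s + 2)*(s - 5)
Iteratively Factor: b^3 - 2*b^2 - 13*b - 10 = (b - 5)*(b^2 + 3*b + 2) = (b - 5)*(b + 2)*(b + 1)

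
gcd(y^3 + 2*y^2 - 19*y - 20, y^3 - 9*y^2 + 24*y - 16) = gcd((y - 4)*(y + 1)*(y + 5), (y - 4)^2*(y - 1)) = y - 4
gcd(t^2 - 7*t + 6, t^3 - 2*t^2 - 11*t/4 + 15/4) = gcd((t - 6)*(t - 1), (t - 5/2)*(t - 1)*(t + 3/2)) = t - 1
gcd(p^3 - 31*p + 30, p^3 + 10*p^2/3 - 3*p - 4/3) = p - 1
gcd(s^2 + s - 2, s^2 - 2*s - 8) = s + 2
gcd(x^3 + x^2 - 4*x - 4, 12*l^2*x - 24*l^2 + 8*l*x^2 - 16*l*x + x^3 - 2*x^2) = x - 2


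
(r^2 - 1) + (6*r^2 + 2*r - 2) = 7*r^2 + 2*r - 3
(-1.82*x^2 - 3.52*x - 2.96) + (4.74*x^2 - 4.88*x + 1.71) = 2.92*x^2 - 8.4*x - 1.25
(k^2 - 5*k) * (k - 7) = k^3 - 12*k^2 + 35*k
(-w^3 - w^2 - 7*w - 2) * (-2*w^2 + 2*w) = 2*w^5 + 12*w^3 - 10*w^2 - 4*w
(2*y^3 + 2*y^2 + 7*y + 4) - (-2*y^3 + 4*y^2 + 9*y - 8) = 4*y^3 - 2*y^2 - 2*y + 12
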